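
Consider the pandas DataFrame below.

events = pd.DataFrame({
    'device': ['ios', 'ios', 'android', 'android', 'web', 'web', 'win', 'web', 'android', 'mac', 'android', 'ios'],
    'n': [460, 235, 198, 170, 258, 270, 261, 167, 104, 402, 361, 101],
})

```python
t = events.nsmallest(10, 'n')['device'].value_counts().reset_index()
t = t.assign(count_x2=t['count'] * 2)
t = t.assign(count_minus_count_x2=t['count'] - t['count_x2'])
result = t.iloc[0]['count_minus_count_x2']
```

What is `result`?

take 10 rows with smallest n:
     device    n
11      ios  101
8   android  104
7       web  167
3   android  170
2   android  198
1       ios  235
4       web  258
6       win  261
5       web  270
10  android  361
value_counts of device:
device
android    4
web        3
ios        2
win        1
Name: count, dtype: int64
reset_index():
    device  count
0  android      4
1      web      3
2      ios      2
3      win      1
add column count_x2 = t['count'] * 2:
    device  count  count_x2
0  android      4         8
1      web      3         6
2      ios      2         4
3      win      1         2
add column count_minus_count_x2 = t['count'] - t['count_x2']:
    device  count  count_x2  count_minus_count_x2
0  android      4         8                    -4
1      web      3         6                    -3
2      ios      2         4                    -2
3      win      1         2                    -1

-4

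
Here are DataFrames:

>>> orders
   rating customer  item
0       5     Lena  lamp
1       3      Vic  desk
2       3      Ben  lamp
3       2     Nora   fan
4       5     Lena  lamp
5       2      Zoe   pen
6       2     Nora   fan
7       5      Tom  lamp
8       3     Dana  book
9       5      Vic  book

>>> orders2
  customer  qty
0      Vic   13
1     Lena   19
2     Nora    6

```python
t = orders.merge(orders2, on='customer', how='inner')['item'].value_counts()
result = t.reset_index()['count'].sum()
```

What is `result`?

merge on 'customer' (how='inner') → 6 rows:
   rating customer  item  qty
0       5     Lena  lamp   19
1       3      Vic  desk   13
2       2     Nora   fan    6
3       5     Lena  lamp   19
4       2     Nora   fan    6
5       5      Vic  book   13
value_counts of item:
item
lamp    2
fan     2
desk    1
book    1
Name: count, dtype: int64
reset_index():
   item  count
0  lamp      2
1   fan      2
2  desk      1
3  book      1

6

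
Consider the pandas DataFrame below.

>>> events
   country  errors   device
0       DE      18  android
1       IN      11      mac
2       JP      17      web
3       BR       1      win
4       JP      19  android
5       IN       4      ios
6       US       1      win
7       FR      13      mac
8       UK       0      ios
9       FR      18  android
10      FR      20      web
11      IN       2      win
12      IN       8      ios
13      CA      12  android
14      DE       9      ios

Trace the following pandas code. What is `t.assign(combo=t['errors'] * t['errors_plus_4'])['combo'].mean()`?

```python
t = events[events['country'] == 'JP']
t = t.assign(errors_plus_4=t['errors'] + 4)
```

filter rows where country == 'JP':
  country  errors   device
2      JP      17      web
4      JP      19  android
add column errors_plus_4 = t['errors'] + 4:
  country  errors   device  errors_plus_4
2      JP      17      web             21
4      JP      19  android             23
add column combo = t['errors'] * t['errors_plus_4']:
  country  errors   device  errors_plus_4  combo
2      JP      17      web             21    357
4      JP      19  android             23    437
The mean of column 'combo' is 397.0.

397.0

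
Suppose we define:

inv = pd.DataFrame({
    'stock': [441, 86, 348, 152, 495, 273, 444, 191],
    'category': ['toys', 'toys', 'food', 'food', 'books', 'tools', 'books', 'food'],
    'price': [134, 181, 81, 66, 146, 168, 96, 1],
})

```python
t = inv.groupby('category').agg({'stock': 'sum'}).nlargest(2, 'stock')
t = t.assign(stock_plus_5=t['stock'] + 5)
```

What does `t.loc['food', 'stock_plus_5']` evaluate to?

696

group by category, sum of stock:
          stock
category       
books       939
food        691
tools       273
toys        527
take 2 rows with largest stock:
          stock
category       
books       939
food        691
add column stock_plus_5 = t['stock'] + 5:
          stock  stock_plus_5
category                     
books       939           944
food        691           696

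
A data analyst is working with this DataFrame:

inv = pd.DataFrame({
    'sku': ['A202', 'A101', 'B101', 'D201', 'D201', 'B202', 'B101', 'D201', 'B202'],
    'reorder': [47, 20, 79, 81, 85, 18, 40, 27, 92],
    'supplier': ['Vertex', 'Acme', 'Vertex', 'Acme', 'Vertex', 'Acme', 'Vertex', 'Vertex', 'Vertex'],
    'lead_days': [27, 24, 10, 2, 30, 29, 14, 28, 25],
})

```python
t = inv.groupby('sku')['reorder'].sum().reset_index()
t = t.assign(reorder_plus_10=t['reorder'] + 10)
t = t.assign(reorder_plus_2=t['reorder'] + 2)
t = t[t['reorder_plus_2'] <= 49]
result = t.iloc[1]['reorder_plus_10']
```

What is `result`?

group by sku, sum of reorder:
sku
A101     20
A202     47
B101    119
B202    110
D201    193
Name: reorder, dtype: int64
reset_index():
    sku  reorder
0  A101       20
1  A202       47
2  B101      119
3  B202      110
4  D201      193
add column reorder_plus_10 = t['reorder'] + 10:
    sku  reorder  reorder_plus_10
0  A101       20               30
1  A202       47               57
2  B101      119              129
3  B202      110              120
4  D201      193              203
add column reorder_plus_2 = t['reorder'] + 2:
    sku  reorder  reorder_plus_10  reorder_plus_2
0  A101       20               30              22
1  A202       47               57              49
2  B101      119              129             121
3  B202      110              120             112
4  D201      193              203             195
filter rows where reorder_plus_2 <= 49:
    sku  reorder  reorder_plus_10  reorder_plus_2
0  A101       20               30              22
1  A202       47               57              49
Then the value at position 1, column 'reorder_plus_10': 57

57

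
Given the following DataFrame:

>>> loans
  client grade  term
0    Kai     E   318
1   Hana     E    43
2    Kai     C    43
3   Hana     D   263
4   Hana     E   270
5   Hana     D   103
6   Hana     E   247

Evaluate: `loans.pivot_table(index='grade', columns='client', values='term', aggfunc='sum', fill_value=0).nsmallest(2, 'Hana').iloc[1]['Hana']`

pivot: rows=grade, cols=client, sum(term):
client  Hana  Kai
grade            
C          0   43
D        366    0
E        560  318
take 2 rows with smallest Hana:
client  Hana  Kai
grade            
C          0   43
D        366    0

366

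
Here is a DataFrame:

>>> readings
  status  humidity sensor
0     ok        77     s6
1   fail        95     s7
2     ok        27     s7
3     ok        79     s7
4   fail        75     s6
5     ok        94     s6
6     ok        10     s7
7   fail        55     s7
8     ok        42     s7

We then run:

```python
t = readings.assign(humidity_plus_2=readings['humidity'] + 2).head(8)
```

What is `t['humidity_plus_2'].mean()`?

66.0

add column humidity_plus_2 = readings['humidity'] + 2:
  status  humidity sensor  humidity_plus_2
0     ok        77     s6               79
1   fail        95     s7               97
2     ok        27     s7               29
3     ok        79     s7               81
4   fail        75     s6               77
5     ok        94     s6               96
6     ok        10     s7               12
7   fail        55     s7               57
8     ok        42     s7               44
take first 8 rows:
  status  humidity sensor  humidity_plus_2
0     ok        77     s6               79
1   fail        95     s7               97
2     ok        27     s7               29
3     ok        79     s7               81
4   fail        75     s6               77
5     ok        94     s6               96
6     ok        10     s7               12
7   fail        55     s7               57
So mean() = 66.0.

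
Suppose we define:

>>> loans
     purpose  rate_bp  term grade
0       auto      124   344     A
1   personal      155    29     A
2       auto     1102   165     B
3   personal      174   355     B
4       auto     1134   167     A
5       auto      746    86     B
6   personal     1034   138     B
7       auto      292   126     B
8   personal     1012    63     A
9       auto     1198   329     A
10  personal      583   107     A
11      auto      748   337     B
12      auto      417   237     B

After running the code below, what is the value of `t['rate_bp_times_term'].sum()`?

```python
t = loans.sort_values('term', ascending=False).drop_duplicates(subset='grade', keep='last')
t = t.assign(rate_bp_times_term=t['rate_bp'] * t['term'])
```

68651

sort by term descending:
     purpose  rate_bp  term grade
3   personal      174   355     B
0       auto      124   344     A
11      auto      748   337     B
9       auto     1198   329     A
12      auto      417   237     B
4       auto     1134   167     A
2       auto     1102   165     B
6   personal     1034   138     B
7       auto      292   126     B
10  personal      583   107     A
5       auto      746    86     B
8   personal     1012    63     A
1   personal      155    29     A
drop duplicate grade (keep=last):
    purpose  rate_bp  term grade
5      auto      746    86     B
1  personal      155    29     A
add column rate_bp_times_term = t['rate_bp'] * t['term']:
    purpose  rate_bp  term grade  rate_bp_times_term
5      auto      746    86     B               64156
1  personal      155    29     A                4495
Then the sum of column 'rate_bp_times_term': 68651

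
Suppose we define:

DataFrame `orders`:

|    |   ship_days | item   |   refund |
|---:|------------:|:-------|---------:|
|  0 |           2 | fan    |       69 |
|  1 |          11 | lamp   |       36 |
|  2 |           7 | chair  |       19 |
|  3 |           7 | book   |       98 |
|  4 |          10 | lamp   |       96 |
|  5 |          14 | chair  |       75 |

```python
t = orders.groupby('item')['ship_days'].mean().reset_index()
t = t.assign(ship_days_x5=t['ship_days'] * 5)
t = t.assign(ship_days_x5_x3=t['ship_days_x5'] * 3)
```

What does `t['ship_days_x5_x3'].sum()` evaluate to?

group by item, mean of ship_days:
item
book      7.0
chair    10.5
fan       2.0
lamp     10.5
Name: ship_days, dtype: float64
reset_index():
    item  ship_days
0   book        7.0
1  chair       10.5
2    fan        2.0
3   lamp       10.5
add column ship_days_x5 = t['ship_days'] * 5:
    item  ship_days  ship_days_x5
0   book        7.0          35.0
1  chair       10.5          52.5
2    fan        2.0          10.0
3   lamp       10.5          52.5
add column ship_days_x5_x3 = t['ship_days_x5'] * 3:
    item  ship_days  ship_days_x5  ship_days_x5_x3
0   book        7.0          35.0            105.0
1  chair       10.5          52.5            157.5
2    fan        2.0          10.0             30.0
3   lamp       10.5          52.5            157.5
The sum of column 'ship_days_x5_x3' is 450.0.

450.0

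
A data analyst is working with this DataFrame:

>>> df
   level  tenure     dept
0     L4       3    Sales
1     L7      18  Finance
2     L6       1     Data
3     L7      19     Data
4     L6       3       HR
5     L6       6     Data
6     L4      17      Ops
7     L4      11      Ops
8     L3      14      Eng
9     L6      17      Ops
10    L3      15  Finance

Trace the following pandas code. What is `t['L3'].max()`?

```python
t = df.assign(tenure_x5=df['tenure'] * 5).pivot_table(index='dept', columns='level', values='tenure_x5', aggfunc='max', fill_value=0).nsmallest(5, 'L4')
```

add column tenure_x5 = df['tenure'] * 5:
   level  tenure     dept  tenure_x5
0     L4       3    Sales         15
1     L7      18  Finance         90
2     L6       1     Data          5
3     L7      19     Data         95
4     L6       3       HR         15
5     L6       6     Data         30
6     L4      17      Ops         85
7     L4      11      Ops         55
8     L3      14      Eng         70
9     L6      17      Ops         85
10    L3      15  Finance         75
pivot: rows=dept, cols=level, max(tenure_x5):
level    L3  L4  L6  L7
dept                   
Data      0   0  30  95
Eng      70   0   0   0
Finance  75   0   0  90
HR        0   0  15   0
Ops       0  85  85   0
Sales     0  15   0   0
take 5 rows with smallest L4:
level    L3  L4  L6  L7
dept                   
Data      0   0  30  95
Eng      70   0   0   0
Finance  75   0   0  90
HR        0   0  15   0
Sales     0  15   0   0

75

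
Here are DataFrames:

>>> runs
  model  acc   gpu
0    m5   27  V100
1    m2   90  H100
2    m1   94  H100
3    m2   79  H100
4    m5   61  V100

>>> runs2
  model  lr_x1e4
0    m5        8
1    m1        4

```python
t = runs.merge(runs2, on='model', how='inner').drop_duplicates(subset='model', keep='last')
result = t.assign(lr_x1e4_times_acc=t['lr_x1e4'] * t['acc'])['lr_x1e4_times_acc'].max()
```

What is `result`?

488

merge on 'model' (how='inner') → 3 rows:
  model  acc   gpu  lr_x1e4
0    m5   27  V100        8
1    m1   94  H100        4
2    m5   61  V100        8
drop duplicate model (keep=last):
  model  acc   gpu  lr_x1e4
1    m1   94  H100        4
2    m5   61  V100        8
add column lr_x1e4_times_acc = t['lr_x1e4'] * t['acc']:
  model  acc   gpu  lr_x1e4  lr_x1e4_times_acc
1    m1   94  H100        4                376
2    m5   61  V100        8                488
Finally, max of column 'lr_x1e4_times_acc' = 488.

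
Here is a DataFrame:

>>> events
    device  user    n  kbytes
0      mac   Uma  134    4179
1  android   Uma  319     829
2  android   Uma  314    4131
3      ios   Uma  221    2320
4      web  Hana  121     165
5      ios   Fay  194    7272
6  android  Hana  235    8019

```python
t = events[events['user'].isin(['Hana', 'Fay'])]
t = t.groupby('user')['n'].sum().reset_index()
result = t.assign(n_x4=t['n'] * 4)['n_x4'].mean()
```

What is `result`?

filter rows where user in ['Hana', 'Fay']:
    device  user    n  kbytes
4      web  Hana  121     165
5      ios   Fay  194    7272
6  android  Hana  235    8019
group by user, sum of n:
user
Fay     194
Hana    356
Name: n, dtype: int64
reset_index():
   user    n
0   Fay  194
1  Hana  356
add column n_x4 = t['n'] * 4:
   user    n  n_x4
0   Fay  194   776
1  Hana  356  1424
The mean of column 'n_x4' is 1100.0.

1100.0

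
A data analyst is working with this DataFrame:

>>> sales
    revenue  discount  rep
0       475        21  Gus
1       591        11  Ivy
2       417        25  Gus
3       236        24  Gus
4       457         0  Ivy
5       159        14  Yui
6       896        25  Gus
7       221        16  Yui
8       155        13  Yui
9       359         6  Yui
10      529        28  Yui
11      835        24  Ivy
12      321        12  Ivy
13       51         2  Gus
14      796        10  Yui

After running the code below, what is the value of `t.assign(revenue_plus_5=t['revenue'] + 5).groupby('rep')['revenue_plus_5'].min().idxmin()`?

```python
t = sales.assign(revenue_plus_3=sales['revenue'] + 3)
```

add column revenue_plus_3 = sales['revenue'] + 3:
    revenue  discount  rep  revenue_plus_3
0       475        21  Gus             478
1       591        11  Ivy             594
2       417        25  Gus             420
3       236        24  Gus             239
4       457         0  Ivy             460
5       159        14  Yui             162
6       896        25  Gus             899
7       221        16  Yui             224
8       155        13  Yui             158
9       359         6  Yui             362
10      529        28  Yui             532
11      835        24  Ivy             838
12      321        12  Ivy             324
13       51         2  Gus              54
14      796        10  Yui             799
add column revenue_plus_5 = t['revenue'] + 5:
    revenue  discount  rep  revenue_plus_3  revenue_plus_5
0       475        21  Gus             478             480
1       591        11  Ivy             594             596
2       417        25  Gus             420             422
3       236        24  Gus             239             241
4       457         0  Ivy             460             462
5       159        14  Yui             162             164
6       896        25  Gus             899             901
7       221        16  Yui             224             226
8       155        13  Yui             158             160
9       359         6  Yui             362             364
10      529        28  Yui             532             534
11      835        24  Ivy             838             840
12      321        12  Ivy             324             326
13       51         2  Gus              54              56
14      796        10  Yui             799             801
group by rep, min of revenue_plus_5:
rep
Gus     56
Ivy    326
Yui    160
Name: revenue_plus_5, dtype: int64
label with the smallest value → Gus

Gus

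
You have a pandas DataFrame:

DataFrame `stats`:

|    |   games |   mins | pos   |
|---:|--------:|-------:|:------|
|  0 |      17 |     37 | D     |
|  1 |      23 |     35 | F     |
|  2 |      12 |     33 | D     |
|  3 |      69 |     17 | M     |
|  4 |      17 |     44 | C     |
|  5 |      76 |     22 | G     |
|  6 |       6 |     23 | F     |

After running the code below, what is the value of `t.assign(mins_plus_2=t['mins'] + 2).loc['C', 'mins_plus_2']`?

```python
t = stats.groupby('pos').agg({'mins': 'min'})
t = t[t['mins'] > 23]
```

group by pos, min of mins:
     mins
pos      
C      44
D      33
F      23
G      22
M      17
filter rows where mins > 23:
     mins
pos      
C      44
D      33
add column mins_plus_2 = t['mins'] + 2:
     mins  mins_plus_2
pos                   
C      44           46
D      33           35
Reading off the value at row 'C', column 'mins_plus_2', we get 46.

46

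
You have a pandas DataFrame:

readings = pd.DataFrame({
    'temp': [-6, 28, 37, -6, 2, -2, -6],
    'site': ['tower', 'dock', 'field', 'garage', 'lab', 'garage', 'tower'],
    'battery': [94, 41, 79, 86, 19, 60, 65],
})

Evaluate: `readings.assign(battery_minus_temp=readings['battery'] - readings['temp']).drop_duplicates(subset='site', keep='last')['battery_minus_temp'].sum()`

add column battery_minus_temp = readings['battery'] - readings['temp']:
   temp    site  battery  battery_minus_temp
0    -6   tower       94                 100
1    28    dock       41                  13
2    37   field       79                  42
3    -6  garage       86                  92
4     2     lab       19                  17
5    -2  garage       60                  62
6    -6   tower       65                  71
drop duplicate site (keep=last):
   temp    site  battery  battery_minus_temp
1    28    dock       41                  13
2    37   field       79                  42
4     2     lab       19                  17
5    -2  garage       60                  62
6    -6   tower       65                  71
Reading off the sum of column 'battery_minus_temp', we get 205.

205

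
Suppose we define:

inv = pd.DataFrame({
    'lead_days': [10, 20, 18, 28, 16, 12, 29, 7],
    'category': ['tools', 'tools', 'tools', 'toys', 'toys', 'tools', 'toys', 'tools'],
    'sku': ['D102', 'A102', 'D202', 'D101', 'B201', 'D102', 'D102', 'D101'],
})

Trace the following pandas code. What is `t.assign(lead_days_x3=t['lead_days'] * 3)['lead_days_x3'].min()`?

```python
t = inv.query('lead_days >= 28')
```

filter rows where lead_days >= 28:
   lead_days category   sku
3         28     toys  D101
6         29     toys  D102
add column lead_days_x3 = t['lead_days'] * 3:
   lead_days category   sku  lead_days_x3
3         28     toys  D101            84
6         29     toys  D102            87
Taking the min of column 'lead_days_x3' gives 84.

84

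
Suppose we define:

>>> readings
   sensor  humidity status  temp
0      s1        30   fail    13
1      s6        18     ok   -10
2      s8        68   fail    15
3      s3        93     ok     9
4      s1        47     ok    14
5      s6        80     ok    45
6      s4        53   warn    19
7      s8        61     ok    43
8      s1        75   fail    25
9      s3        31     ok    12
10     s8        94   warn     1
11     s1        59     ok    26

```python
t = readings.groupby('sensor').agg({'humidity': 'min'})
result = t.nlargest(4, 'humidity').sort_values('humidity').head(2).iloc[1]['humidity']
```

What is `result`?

group by sensor, min of humidity:
        humidity
sensor          
s1            30
s3            31
s4            53
s6            18
s8            61
take 4 rows with largest humidity:
        humidity
sensor          
s8            61
s4            53
s3            31
s1            30
sort by humidity:
        humidity
sensor          
s1            30
s3            31
s4            53
s8            61
take first 2 rows:
        humidity
sensor          
s1            30
s3            31
Reading off the value at position 1, column 'humidity', we get 31.

31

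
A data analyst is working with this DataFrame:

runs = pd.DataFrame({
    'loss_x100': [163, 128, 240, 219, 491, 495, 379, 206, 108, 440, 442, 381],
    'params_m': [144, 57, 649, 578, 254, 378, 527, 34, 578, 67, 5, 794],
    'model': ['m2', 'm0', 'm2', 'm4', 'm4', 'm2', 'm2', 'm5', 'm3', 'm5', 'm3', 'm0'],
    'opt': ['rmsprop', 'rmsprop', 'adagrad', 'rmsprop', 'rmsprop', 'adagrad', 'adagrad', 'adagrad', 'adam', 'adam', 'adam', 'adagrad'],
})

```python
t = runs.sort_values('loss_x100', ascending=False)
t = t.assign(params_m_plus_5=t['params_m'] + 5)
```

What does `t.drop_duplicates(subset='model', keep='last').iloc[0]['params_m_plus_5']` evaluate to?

sort by loss_x100 descending:
    loss_x100  params_m model      opt
5         495       378    m2  adagrad
4         491       254    m4  rmsprop
10        442         5    m3     adam
9         440        67    m5     adam
11        381       794    m0  adagrad
6         379       527    m2  adagrad
2         240       649    m2  adagrad
3         219       578    m4  rmsprop
7         206        34    m5  adagrad
0         163       144    m2  rmsprop
1         128        57    m0  rmsprop
8         108       578    m3     adam
add column params_m_plus_5 = t['params_m'] + 5:
    loss_x100  params_m model      opt  params_m_plus_5
5         495       378    m2  adagrad              383
4         491       254    m4  rmsprop              259
10        442         5    m3     adam               10
9         440        67    m5     adam               72
11        381       794    m0  adagrad              799
6         379       527    m2  adagrad              532
2         240       649    m2  adagrad              654
3         219       578    m4  rmsprop              583
7         206        34    m5  adagrad               39
0         163       144    m2  rmsprop              149
1         128        57    m0  rmsprop               62
8         108       578    m3     adam              583
drop duplicate model (keep=last):
   loss_x100  params_m model      opt  params_m_plus_5
3        219       578    m4  rmsprop              583
7        206        34    m5  adagrad               39
0        163       144    m2  rmsprop              149
1        128        57    m0  rmsprop               62
8        108       578    m3     adam              583
Taking the value at position 0, column 'params_m_plus_5' gives 583.

583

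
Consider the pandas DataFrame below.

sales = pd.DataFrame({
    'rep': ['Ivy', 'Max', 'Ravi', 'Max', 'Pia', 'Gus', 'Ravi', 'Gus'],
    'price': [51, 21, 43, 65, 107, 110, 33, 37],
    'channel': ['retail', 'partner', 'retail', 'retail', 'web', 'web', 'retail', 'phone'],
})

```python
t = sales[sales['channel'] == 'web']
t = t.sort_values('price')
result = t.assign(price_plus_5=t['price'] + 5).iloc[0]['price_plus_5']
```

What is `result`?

filter rows where channel == 'web':
   rep  price channel
4  Pia    107     web
5  Gus    110     web
sort by price:
   rep  price channel
4  Pia    107     web
5  Gus    110     web
add column price_plus_5 = t['price'] + 5:
   rep  price channel  price_plus_5
4  Pia    107     web           112
5  Gus    110     web           115

112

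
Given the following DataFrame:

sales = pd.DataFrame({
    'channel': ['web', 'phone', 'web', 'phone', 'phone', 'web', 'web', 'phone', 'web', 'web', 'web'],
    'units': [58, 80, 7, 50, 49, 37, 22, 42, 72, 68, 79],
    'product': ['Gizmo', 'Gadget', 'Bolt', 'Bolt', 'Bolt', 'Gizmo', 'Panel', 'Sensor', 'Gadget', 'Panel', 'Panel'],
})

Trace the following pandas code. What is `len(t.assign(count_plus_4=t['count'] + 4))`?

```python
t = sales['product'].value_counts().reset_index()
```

5

value_counts of product:
product
Bolt      3
Panel     3
Gizmo     2
Gadget    2
Sensor    1
Name: count, dtype: int64
reset_index():
  product  count
0    Bolt      3
1   Panel      3
2   Gizmo      2
3  Gadget      2
4  Sensor      1
add column count_plus_4 = t['count'] + 4:
  product  count  count_plus_4
0    Bolt      3             7
1   Panel      3             7
2   Gizmo      2             6
3  Gadget      2             6
4  Sensor      1             5
number of rows → 5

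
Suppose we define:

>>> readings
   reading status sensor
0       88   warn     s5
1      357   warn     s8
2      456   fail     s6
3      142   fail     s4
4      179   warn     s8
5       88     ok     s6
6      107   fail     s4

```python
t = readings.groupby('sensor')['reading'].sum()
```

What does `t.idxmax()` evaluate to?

group by sensor, sum of reading:
sensor
s4    249
s5     88
s6    544
s8    536
Name: reading, dtype: int64

s6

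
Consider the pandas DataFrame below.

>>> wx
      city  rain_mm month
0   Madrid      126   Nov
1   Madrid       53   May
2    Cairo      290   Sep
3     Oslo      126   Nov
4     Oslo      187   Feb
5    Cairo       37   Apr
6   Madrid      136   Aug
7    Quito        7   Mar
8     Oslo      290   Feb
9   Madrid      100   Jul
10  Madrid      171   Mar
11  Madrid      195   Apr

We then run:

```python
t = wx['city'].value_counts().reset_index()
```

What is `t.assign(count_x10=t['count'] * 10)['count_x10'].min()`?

10

value_counts of city:
city
Madrid    6
Oslo      3
Cairo     2
Quito     1
Name: count, dtype: int64
reset_index():
     city  count
0  Madrid      6
1    Oslo      3
2   Cairo      2
3   Quito      1
add column count_x10 = t['count'] * 10:
     city  count  count_x10
0  Madrid      6         60
1    Oslo      3         30
2   Cairo      2         20
3   Quito      1         10
Then the min of column 'count_x10': 10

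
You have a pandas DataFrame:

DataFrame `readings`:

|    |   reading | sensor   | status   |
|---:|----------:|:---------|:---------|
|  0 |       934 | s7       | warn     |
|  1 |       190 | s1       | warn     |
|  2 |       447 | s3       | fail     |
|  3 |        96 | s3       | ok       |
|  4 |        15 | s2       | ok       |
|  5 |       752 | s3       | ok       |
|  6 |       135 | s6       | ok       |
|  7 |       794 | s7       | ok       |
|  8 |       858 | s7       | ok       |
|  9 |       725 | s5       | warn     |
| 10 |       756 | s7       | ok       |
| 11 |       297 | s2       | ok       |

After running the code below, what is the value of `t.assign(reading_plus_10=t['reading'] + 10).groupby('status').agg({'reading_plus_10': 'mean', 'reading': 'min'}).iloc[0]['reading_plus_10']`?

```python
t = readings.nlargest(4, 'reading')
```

812.666666667

take 4 rows with largest reading:
    reading sensor status
0       934     s7   warn
8       858     s7     ok
7       794     s7     ok
10      756     s7     ok
add column reading_plus_10 = t['reading'] + 10:
    reading sensor status  reading_plus_10
0       934     s7   warn              944
8       858     s7     ok              868
7       794     s7     ok              804
10      756     s7     ok              766
group by status: mean(reading_plus_10), min(reading):
        reading_plus_10  reading
status                          
ok           812.666667      756
warn         944.000000      934
Reading off the value at position 0, column 'reading_plus_10', we get 812.666666667.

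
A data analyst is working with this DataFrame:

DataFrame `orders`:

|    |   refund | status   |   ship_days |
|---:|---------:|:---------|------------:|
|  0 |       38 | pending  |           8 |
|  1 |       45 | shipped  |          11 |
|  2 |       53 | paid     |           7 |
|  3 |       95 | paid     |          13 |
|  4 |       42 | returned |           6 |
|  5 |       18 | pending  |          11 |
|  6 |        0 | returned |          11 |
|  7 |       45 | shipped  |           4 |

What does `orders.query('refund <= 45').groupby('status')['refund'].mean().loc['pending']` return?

filter rows where refund <= 45:
   refund    status  ship_days
0      38   pending          8
1      45   shipped         11
4      42  returned          6
5      18   pending         11
6       0  returned         11
7      45   shipped          4
group by status, mean of refund:
status
pending     28.0
returned    21.0
shipped     45.0
Name: refund, dtype: float64
Taking the value at index 'pending' gives 28.0.

28.0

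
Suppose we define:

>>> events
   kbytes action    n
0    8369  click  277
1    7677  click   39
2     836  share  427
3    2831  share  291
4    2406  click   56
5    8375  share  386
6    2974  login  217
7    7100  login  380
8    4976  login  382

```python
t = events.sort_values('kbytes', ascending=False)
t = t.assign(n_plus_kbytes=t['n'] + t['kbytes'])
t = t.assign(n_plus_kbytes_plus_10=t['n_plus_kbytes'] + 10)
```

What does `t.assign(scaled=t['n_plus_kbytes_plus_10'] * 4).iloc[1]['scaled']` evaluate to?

sort by kbytes descending:
   kbytes action    n
5    8375  share  386
0    8369  click  277
1    7677  click   39
7    7100  login  380
8    4976  login  382
6    2974  login  217
3    2831  share  291
4    2406  click   56
2     836  share  427
add column n_plus_kbytes = t['n'] + t['kbytes']:
   kbytes action    n  n_plus_kbytes
5    8375  share  386           8761
0    8369  click  277           8646
1    7677  click   39           7716
7    7100  login  380           7480
8    4976  login  382           5358
6    2974  login  217           3191
3    2831  share  291           3122
4    2406  click   56           2462
2     836  share  427           1263
add column n_plus_kbytes_plus_10 = t['n_plus_kbytes'] + 10:
   kbytes action    n  n_plus_kbytes  n_plus_kbytes_plus_10
5    8375  share  386           8761                   8771
0    8369  click  277           8646                   8656
1    7677  click   39           7716                   7726
7    7100  login  380           7480                   7490
8    4976  login  382           5358                   5368
6    2974  login  217           3191                   3201
3    2831  share  291           3122                   3132
4    2406  click   56           2462                   2472
2     836  share  427           1263                   1273
add column scaled = t['n_plus_kbytes_plus_10'] * 4:
   kbytes action    n  n_plus_kbytes  n_plus_kbytes_plus_10  scaled
5    8375  share  386           8761                   8771   35084
0    8369  click  277           8646                   8656   34624
1    7677  click   39           7716                   7726   30904
7    7100  login  380           7480                   7490   29960
8    4976  login  382           5358                   5368   21472
6    2974  login  217           3191                   3201   12804
3    2831  share  291           3122                   3132   12528
4    2406  click   56           2462                   2472    9888
2     836  share  427           1263                   1273    5092
So iloc[1]['scaled'] = 34624.

34624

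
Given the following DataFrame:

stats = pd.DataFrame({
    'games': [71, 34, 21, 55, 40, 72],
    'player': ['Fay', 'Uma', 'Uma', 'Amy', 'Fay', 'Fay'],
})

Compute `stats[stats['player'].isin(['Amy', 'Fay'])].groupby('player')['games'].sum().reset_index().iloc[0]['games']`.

filter rows where player in ['Amy', 'Fay']:
   games player
0     71    Fay
3     55    Amy
4     40    Fay
5     72    Fay
group by player, sum of games:
player
Amy     55
Fay    183
Name: games, dtype: int64
reset_index():
  player  games
0    Amy     55
1    Fay    183
Finally, value at position 0, column 'games' = 55.

55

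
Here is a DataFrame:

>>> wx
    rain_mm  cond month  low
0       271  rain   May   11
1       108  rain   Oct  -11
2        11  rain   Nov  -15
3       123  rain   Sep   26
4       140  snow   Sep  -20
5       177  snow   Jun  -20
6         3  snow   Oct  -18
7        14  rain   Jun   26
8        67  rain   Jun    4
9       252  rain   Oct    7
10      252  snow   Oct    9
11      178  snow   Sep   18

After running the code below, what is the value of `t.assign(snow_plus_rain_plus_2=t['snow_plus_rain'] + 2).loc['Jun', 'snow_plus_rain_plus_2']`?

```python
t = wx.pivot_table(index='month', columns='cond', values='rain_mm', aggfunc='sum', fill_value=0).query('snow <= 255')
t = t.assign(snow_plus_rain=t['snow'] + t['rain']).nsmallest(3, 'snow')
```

pivot: rows=month, cols=cond, sum(rain_mm):
cond   rain  snow
month            
Jun      81   177
May     271     0
Nov      11     0
Oct     360   255
Sep     123   318
filter rows where snow <= 255:
cond   rain  snow
month            
Jun      81   177
May     271     0
Nov      11     0
Oct     360   255
add column snow_plus_rain = t['snow'] + t['rain']:
cond   rain  snow  snow_plus_rain
month                            
Jun      81   177             258
May     271     0             271
Nov      11     0              11
Oct     360   255             615
take 3 rows with smallest snow:
cond   rain  snow  snow_plus_rain
month                            
May     271     0             271
Nov      11     0              11
Jun      81   177             258
add column snow_plus_rain_plus_2 = t['snow_plus_rain'] + 2:
cond   rain  snow  snow_plus_rain  snow_plus_rain_plus_2
month                                                   
May     271     0             271                    273
Nov      11     0              11                     13
Jun      81   177             258                    260
Taking the value at row 'Jun', column 'snow_plus_rain_plus_2' gives 260.

260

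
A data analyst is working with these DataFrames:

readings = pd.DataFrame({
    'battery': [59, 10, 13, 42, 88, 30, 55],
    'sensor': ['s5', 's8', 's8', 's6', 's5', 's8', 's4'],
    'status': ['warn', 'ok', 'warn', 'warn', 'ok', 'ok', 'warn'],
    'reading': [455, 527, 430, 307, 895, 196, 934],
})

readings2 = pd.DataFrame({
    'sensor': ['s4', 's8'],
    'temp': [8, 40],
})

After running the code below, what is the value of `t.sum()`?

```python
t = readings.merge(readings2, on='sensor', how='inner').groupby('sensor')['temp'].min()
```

48

merge on 'sensor' (how='inner') → 4 rows:
   battery sensor status  reading  temp
0       10     s8     ok      527    40
1       13     s8   warn      430    40
2       30     s8     ok      196    40
3       55     s4   warn      934     8
group by sensor, min of temp:
sensor
s4     8
s8    40
Name: temp, dtype: int64
Then the sum of the resulting series: 48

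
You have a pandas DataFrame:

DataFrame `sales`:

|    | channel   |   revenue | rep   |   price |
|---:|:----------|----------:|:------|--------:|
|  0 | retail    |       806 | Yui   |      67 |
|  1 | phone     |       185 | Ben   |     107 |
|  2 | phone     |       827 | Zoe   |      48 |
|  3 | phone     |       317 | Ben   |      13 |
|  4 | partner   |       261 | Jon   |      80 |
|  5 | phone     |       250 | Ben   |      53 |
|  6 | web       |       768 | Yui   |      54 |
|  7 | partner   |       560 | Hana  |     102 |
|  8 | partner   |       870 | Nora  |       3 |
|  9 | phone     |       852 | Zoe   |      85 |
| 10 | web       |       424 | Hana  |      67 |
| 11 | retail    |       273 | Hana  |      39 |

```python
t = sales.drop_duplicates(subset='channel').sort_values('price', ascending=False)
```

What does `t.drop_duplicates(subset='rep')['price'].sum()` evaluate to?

254

drop duplicate channel (keep=first):
   channel  revenue  rep  price
0   retail      806  Yui     67
1    phone      185  Ben    107
4  partner      261  Jon     80
6      web      768  Yui     54
sort by price descending:
   channel  revenue  rep  price
1    phone      185  Ben    107
4  partner      261  Jon     80
0   retail      806  Yui     67
6      web      768  Yui     54
drop duplicate rep (keep=first):
   channel  revenue  rep  price
1    phone      185  Ben    107
4  partner      261  Jon     80
0   retail      806  Yui     67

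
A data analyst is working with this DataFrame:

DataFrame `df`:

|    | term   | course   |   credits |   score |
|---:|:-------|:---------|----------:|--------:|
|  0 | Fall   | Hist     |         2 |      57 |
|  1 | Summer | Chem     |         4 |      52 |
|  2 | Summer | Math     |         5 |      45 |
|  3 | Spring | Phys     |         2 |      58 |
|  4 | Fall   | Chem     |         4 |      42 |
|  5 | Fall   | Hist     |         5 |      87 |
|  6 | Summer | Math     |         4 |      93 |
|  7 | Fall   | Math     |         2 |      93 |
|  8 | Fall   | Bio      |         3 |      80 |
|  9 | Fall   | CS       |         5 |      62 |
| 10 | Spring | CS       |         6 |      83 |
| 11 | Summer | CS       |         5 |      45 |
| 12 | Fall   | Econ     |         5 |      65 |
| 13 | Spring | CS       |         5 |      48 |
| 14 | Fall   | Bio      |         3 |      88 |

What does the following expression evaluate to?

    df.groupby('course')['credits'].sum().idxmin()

Phys

group by course, sum of credits:
course
Bio      6
CS      21
Chem     8
Econ     5
Hist     7
Math    11
Phys     2
Name: credits, dtype: int64
Finally, label with the smallest value = Phys.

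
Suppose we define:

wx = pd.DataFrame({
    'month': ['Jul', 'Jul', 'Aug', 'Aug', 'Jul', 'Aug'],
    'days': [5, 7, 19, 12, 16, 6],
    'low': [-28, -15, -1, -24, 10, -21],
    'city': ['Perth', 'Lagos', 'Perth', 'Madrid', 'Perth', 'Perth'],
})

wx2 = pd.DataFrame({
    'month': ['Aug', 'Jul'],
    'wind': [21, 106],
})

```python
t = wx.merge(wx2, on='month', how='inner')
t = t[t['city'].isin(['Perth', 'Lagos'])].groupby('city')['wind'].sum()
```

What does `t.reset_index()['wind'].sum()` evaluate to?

360

merge on 'month' (how='inner') → 6 rows:
  month  days  low    city  wind
0   Jul     5  -28   Perth   106
1   Jul     7  -15   Lagos   106
2   Aug    19   -1   Perth    21
3   Aug    12  -24  Madrid    21
4   Jul    16   10   Perth   106
5   Aug     6  -21   Perth    21
filter rows where city in ['Perth', 'Lagos']:
  month  days  low   city  wind
0   Jul     5  -28  Perth   106
1   Jul     7  -15  Lagos   106
2   Aug    19   -1  Perth    21
4   Jul    16   10  Perth   106
5   Aug     6  -21  Perth    21
group by city, sum of wind:
city
Lagos    106
Perth    254
Name: wind, dtype: int64
reset_index():
    city  wind
0  Lagos   106
1  Perth   254
Taking the sum of column 'wind' gives 360.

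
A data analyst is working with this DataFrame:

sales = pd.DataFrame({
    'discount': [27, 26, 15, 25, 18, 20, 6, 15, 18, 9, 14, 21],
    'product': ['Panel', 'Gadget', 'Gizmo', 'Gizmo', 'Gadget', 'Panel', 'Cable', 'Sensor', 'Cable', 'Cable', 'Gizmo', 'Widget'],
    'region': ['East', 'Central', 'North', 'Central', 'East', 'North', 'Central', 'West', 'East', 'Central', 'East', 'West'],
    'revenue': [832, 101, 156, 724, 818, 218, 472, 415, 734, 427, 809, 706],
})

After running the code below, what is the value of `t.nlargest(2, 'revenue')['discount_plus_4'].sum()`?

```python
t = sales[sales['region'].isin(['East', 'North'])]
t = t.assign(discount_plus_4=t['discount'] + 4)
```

filter rows where region in ['East', 'North']:
    discount product region  revenue
0         27   Panel   East      832
2         15   Gizmo  North      156
4         18  Gadget   East      818
5         20   Panel  North      218
8         18   Cable   East      734
10        14   Gizmo   East      809
add column discount_plus_4 = t['discount'] + 4:
    discount product region  revenue  discount_plus_4
0         27   Panel   East      832               31
2         15   Gizmo  North      156               19
4         18  Gadget   East      818               22
5         20   Panel  North      218               24
8         18   Cable   East      734               22
10        14   Gizmo   East      809               18
take 2 rows with largest revenue:
   discount product region  revenue  discount_plus_4
0        27   Panel   East      832               31
4        18  Gadget   East      818               22
Hence 53.

53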